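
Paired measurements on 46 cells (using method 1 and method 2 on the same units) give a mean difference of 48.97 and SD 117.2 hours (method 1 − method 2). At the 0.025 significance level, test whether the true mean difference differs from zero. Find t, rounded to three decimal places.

H0: μ_d = 0; H1: μ_d ≠ 0 (paired t-test on the differences, two-sided).
t = d̄/(s_d/√n) = 48.97/(117.2/√46) = 2.834
df = n − 1 = 45
Two-sided p-value ≈ 0.007
Since p ≈ 0.007 < α = 0.025, reject H0; the data support H1.

2.834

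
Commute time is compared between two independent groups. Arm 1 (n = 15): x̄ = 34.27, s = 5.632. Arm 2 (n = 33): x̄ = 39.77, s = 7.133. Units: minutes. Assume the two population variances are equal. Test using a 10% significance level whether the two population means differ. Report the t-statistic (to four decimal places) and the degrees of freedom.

Let group 1 = arm 1, group 2 = arm 2. H0: μ_1 = μ_2; H1: μ_1 ≠ μ_2 (two-sample pooled-variance t-test, two-sided).
s_p² = [(15−1)·5.632² + (33−1)·7.133²]/(15+33−2) = 45.0483
t = (34.27 − 39.77)/√[45.0483·(1/15 + 1/33)] = -2.6315
df = n₁ + n₂ − 2 = 46
Two-sided p-value ≈ 0.012
Since p ≈ 0.012 < α = 0.1, reject H0; the evidence is statistically significant.

t = -2.6315, df = 46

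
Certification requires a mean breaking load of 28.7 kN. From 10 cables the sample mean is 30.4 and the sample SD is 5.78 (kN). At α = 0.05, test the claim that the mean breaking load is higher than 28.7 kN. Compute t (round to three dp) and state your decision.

t = 0.930; fail to reject H0

H0: μ = 28.7; H1: μ > 28.7 (one-sample t-test, right-tailed).
t = (x̄ − μ₀)/(s/√n) = (30.4 − 28.7)/(5.78/√10) = 0.930
df = n − 1 = 9
p-value = P(T ≥ 0.930) ≈ 0.188
Since p ≈ 0.188 > α = 0.05, fail to reject H0; the data do not provide sufficient evidence against H0.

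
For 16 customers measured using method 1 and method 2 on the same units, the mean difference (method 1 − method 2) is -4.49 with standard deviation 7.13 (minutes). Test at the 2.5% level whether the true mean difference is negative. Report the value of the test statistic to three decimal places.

-2.519

H0: μ_d = 0; H1: μ_d < 0 (paired t-test on the differences, left-tailed).
t = d̄/(s_d/√n) = -4.49/(7.13/√16) = -2.519
df = n − 1 = 15
p-value = P(T ≤ -2.519) ≈ 0.012
Since p ≈ 0.012 < α = 0.025, reject H0; the data support H1.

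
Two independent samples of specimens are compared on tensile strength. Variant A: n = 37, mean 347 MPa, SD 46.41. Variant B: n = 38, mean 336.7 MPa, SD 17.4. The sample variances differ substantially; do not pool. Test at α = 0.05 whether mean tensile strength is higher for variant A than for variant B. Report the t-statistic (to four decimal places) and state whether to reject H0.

t = 1.2661; fail to reject H0

Let group 1 = variant A, group 2 = variant B. H0: μ_1 = μ_2; H1: μ_1 > μ_2 (Welch's two-sample t-test, right-tailed).
t = (x̄_1 − x̄_2)/√(s_1²/n_1 + s_2²/n_2) = (347 − 336.7)/√(46.41²/37 + 17.4²/38) = 1.2661
Welch–Satterthwaite df ≈ 45.70
p-value = P(T ≥ 1.2661) ≈ 0.1059
Since p ≈ 0.1059 > α = 0.05, fail to reject H0; the evidence is not statistically significant.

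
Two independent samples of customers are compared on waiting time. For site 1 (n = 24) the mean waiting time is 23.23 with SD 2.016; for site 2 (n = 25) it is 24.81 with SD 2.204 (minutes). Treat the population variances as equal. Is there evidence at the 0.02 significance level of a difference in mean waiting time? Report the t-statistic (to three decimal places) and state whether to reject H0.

Let group 1 = site 1, group 2 = site 2. H0: μ_1 = μ_2; H1: μ_1 ≠ μ_2 (two-sample pooled-variance t-test, two-sided).
s_p² = [(24−1)·2.016² + (25−1)·2.204²]/(24+25−2) = 4.46938
t = (23.23 − 24.81)/√[4.46938·(1/24 + 1/25)] = -2.615
df = n₁ + n₂ − 2 = 47
Two-sided p-value ≈ 0.012
Since p ≈ 0.012 < α = 0.02, reject H0; the data support H1.

t = -2.615; reject H0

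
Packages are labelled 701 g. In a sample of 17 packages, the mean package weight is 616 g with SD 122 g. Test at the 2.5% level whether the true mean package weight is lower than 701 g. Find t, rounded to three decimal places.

-2.873

H0: μ = 701; H1: μ < 701 (one-sample t-test, left-tailed).
t = (x̄ − μ₀)/(s/√n) = (616 − 701)/(122/√17) = -2.873
df = n − 1 = 16
p-value = P(T ≤ -2.873) ≈ 0.0055
Since p ≈ 0.0055 < α = 0.025, reject H0; the evidence is statistically significant.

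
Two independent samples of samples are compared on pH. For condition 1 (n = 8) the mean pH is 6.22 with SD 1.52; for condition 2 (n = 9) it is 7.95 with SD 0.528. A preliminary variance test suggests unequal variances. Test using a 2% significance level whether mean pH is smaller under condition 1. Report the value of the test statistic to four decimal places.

Let group 1 = condition 1, group 2 = condition 2. H0: μ_1 = μ_2; H1: μ_1 < μ_2 (Welch's two-sample t-test, left-tailed).
t = (x̄_1 − x̄_2)/√(s_1²/n_1 + s_2²/n_2) = (6.22 − 7.95)/√(1.52²/8 + 0.528²/9) = -3.0593
Welch–Satterthwaite df ≈ 8.50
p-value = P(T ≤ -3.0593) ≈ 0.007
Since p ≈ 0.007 < α = 0.02, reject H0; the evidence is statistically significant.

-3.0593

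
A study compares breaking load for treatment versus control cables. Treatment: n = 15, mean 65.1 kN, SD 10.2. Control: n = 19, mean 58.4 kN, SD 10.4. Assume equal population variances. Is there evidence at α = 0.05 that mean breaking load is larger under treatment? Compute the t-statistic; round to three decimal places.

Let group 1 = treatment, group 2 = control. H0: μ_1 = μ_2; H1: μ_1 > μ_2 (two-sample pooled-variance t-test, right-tailed).
s_p² = [(15−1)·10.2² + (19−1)·10.4²]/(15+19−2) = 106.358
t = (65.1 − 58.4)/√[106.358·(1/15 + 1/19)] = 1.881
df = n₁ + n₂ − 2 = 32
p-value = P(T ≥ 1.881) ≈ 0.035
Since p ≈ 0.035 < α = 0.05, reject H0; the evidence is statistically significant.

1.881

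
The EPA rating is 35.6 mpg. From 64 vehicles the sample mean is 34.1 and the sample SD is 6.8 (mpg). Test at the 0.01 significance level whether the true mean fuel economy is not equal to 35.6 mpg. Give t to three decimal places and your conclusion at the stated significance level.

H0: μ = 35.6; H1: μ ≠ 35.6 (one-sample t-test, two-sided).
t = (x̄ − μ₀)/(s/√n) = (34.1 − 35.6)/(6.8/√64) = -1.765
df = n − 1 = 63
Two-sided p-value ≈ 0.082
Since p ≈ 0.082 > α = 0.01, fail to reject H0; the data do not provide sufficient evidence against H0.

t = -1.765; fail to reject H0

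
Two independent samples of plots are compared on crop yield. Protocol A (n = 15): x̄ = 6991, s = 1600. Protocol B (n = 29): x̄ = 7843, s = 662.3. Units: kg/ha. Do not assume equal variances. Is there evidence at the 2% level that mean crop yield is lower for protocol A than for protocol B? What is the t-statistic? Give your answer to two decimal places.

Let group 1 = protocol A, group 2 = protocol B. H0: μ_1 = μ_2; H1: μ_1 < μ_2 (Welch's two-sample t-test, left-tailed).
t = (x̄_1 − x̄_2)/√(s_1²/n_1 + s_2²/n_2) = (6991 − 7843)/√(1600²/15 + 662.3²/29) = -1.98
Welch–Satterthwaite df ≈ 16.53
p-value = P(T ≤ -1.98) ≈ 0.0325
Since p ≈ 0.0325 > α = 0.02, fail to reject H0; the data do not provide sufficient evidence against H0.

-1.98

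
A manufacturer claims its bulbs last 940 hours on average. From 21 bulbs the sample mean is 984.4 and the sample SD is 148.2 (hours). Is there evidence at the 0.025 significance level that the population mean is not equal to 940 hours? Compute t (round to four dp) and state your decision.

H0: μ = 940; H1: μ ≠ 940 (one-sample t-test, two-sided).
t = (x̄ − μ₀)/(s/√n) = (984.4 − 940)/(148.2/√21) = 1.3729
df = n − 1 = 20
Two-sided p-value ≈ 0.185
Since p ≈ 0.185 > α = 0.025, fail to reject H0; the data do not provide sufficient evidence against H0.

t = 1.3729; fail to reject H0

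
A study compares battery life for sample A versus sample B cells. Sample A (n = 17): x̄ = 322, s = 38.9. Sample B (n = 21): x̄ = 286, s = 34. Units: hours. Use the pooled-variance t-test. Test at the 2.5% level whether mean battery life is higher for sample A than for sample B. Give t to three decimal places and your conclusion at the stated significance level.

Let group 1 = sample A, group 2 = sample B. H0: μ_1 = μ_2; H1: μ_1 > μ_2 (two-sample pooled-variance t-test, right-tailed).
s_p² = [(17−1)·38.9² + (21−1)·34²]/(17+21−2) = 1314.76
t = (322 − 286)/√[1314.76·(1/17 + 1/21)] = 3.043
df = n₁ + n₂ − 2 = 36
p-value = P(T ≥ 3.043) ≈ 0.0022
Since p ≈ 0.0022 < α = 0.025, reject H0; the data support H1.

t = 3.043; reject H0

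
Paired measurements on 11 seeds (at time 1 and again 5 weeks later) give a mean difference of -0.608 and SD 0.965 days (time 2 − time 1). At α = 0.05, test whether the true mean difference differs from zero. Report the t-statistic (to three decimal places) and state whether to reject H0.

t = -2.090; fail to reject H0

H0: μ_d = 0; H1: μ_d ≠ 0 (paired t-test on the differences, two-sided).
t = d̄/(s_d/√n) = -0.608/(0.965/√11) = -2.090
df = n − 1 = 10
Two-sided p-value ≈ 0.063
Since p ≈ 0.063 > α = 0.05, fail to reject H0; the evidence is not statistically significant.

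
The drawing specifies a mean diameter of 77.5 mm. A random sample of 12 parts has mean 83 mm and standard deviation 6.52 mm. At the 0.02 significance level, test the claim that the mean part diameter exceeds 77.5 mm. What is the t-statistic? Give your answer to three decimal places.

H0: μ = 77.5; H1: μ > 77.5 (one-sample t-test, right-tailed).
t = (x̄ − μ₀)/(s/√n) = (83 − 77.5)/(6.52/√12) = 2.922
df = n − 1 = 11
p-value = P(T ≥ 2.922) ≈ 0.007
Since p ≈ 0.007 < α = 0.02, reject H0; the evidence is statistically significant.

2.922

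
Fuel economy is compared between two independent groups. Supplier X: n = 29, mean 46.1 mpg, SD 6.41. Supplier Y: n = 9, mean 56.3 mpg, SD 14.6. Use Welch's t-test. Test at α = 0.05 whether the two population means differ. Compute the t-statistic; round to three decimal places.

-2.036

Let group 1 = supplier X, group 2 = supplier Y. H0: μ_1 = μ_2; H1: μ_1 ≠ μ_2 (Welch's two-sample t-test, two-sided).
t = (x̄_1 − x̄_2)/√(s_1²/n_1 + s_2²/n_2) = (46.1 − 56.3)/√(6.41²/29 + 14.6²/9) = -2.036
Welch–Satterthwaite df ≈ 8.98
Two-sided p-value ≈ 0.072
Since p ≈ 0.072 > α = 0.05, fail to reject H0; the evidence is not statistically significant.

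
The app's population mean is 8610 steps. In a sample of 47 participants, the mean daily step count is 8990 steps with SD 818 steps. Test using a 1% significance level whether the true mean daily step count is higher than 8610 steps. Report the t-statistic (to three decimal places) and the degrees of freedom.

H0: μ = 8610; H1: μ > 8610 (one-sample t-test, right-tailed).
t = (x̄ − μ₀)/(s/√n) = (8990 − 8610)/(818/√47) = 3.185
df = n − 1 = 46
p-value = P(T ≥ 3.185) ≈ 0.0013
Since p ≈ 0.0013 < α = 0.01, reject H0; the evidence is statistically significant.

t = 3.185, df = 46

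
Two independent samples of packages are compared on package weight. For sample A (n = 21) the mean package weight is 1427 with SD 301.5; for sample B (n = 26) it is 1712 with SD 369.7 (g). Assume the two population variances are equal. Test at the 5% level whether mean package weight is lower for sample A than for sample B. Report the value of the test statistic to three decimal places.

-2.848

Let group 1 = sample A, group 2 = sample B. H0: μ_1 = μ_2; H1: μ_1 < μ_2 (two-sample pooled-variance t-test, left-tailed).
s_p² = [(21−1)·301.5² + (26−1)·369.7²]/(21+26−2) = 116333
t = (1427 − 1712)/√[116333·(1/21 + 1/26)] = -2.848
df = n₁ + n₂ − 2 = 45
p-value = P(T ≤ -2.848) ≈ 0.003
Since p ≈ 0.003 < α = 0.05, reject H0; the evidence is statistically significant.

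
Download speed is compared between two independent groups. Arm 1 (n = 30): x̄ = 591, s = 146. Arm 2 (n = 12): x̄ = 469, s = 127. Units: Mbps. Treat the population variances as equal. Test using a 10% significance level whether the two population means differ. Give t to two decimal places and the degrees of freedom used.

t = 2.53, df = 40

Let group 1 = arm 1, group 2 = arm 2. H0: μ_1 = μ_2; H1: μ_1 ≠ μ_2 (two-sample pooled-variance t-test, two-sided).
s_p² = [(30−1)·146² + (12−1)·127²]/(30+12−2) = 19889.6
t = (591 − 469)/√[19889.6·(1/30 + 1/12)] = 2.53
df = n₁ + n₂ − 2 = 40
Two-sided p-value ≈ 0.0153
Since p ≈ 0.0153 < α = 0.1, reject H0; the data support H1.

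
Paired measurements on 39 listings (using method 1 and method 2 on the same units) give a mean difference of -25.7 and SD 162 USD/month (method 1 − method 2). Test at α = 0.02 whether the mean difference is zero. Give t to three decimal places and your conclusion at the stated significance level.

t = -0.991; fail to reject H0

H0: μ_d = 0; H1: μ_d ≠ 0 (paired t-test on the differences, two-sided).
t = d̄/(s_d/√n) = -25.7/(162/√39) = -0.991
df = n − 1 = 38
Two-sided p-value ≈ 0.3281
Since p ≈ 0.3281 > α = 0.02, fail to reject H0; the data do not provide sufficient evidence against H0.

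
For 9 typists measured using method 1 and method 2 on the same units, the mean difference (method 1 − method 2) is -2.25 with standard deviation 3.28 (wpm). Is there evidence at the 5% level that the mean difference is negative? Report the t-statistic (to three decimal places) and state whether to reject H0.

t = -2.058; reject H0

H0: μ_d = 0; H1: μ_d < 0 (paired t-test on the differences, left-tailed).
t = d̄/(s_d/√n) = -2.25/(3.28/√9) = -2.058
df = n − 1 = 8
p-value = P(T ≤ -2.058) ≈ 0.0368
Since p ≈ 0.0368 < α = 0.05, reject H0; the data support H1.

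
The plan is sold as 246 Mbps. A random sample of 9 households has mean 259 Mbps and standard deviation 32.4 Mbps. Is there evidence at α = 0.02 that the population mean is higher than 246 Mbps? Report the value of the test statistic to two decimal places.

H0: μ = 246; H1: μ > 246 (one-sample t-test, right-tailed).
t = (x̄ − μ₀)/(s/√n) = (259 − 246)/(32.4/√9) = 1.20
df = n − 1 = 8
p-value = P(T ≥ 1.20) ≈ 0.132
Since p ≈ 0.132 > α = 0.02, fail to reject H0; the data do not provide sufficient evidence against H0.

1.20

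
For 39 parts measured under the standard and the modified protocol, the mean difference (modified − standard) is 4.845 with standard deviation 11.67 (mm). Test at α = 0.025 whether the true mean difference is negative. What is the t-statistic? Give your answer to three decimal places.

2.593

H0: μ_d = 0; H1: μ_d < 0 (paired t-test on the differences, left-tailed).
t = d̄/(s_d/√n) = 4.845/(11.67/√39) = 2.593
df = n − 1 = 38
p-value = P(T ≤ 2.593) ≈ 0.993
Since p ≈ 0.993 > α = 0.025, fail to reject H0; the evidence is not statistically significant.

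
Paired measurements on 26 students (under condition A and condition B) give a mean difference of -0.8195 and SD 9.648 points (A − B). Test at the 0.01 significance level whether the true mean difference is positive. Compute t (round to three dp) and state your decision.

t = -0.433; fail to reject H0

H0: μ_d = 0; H1: μ_d > 0 (paired t-test on the differences, right-tailed).
t = d̄/(s_d/√n) = -0.8195/(9.648/√26) = -0.433
df = n − 1 = 25
p-value = P(T ≥ -0.433) ≈ 0.6657
Since p ≈ 0.6657 > α = 0.01, fail to reject H0; the data do not provide sufficient evidence against H0.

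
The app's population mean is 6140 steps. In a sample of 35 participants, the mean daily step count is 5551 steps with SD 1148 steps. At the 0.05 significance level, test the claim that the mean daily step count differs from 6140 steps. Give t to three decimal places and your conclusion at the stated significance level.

t = -3.035; reject H0

H0: μ = 6140; H1: μ ≠ 6140 (one-sample t-test, two-sided).
t = (x̄ − μ₀)/(s/√n) = (5551 − 6140)/(1148/√35) = -3.035
df = n − 1 = 34
Two-sided p-value ≈ 0.005
Since p ≈ 0.005 < α = 0.05, reject H0; the evidence is statistically significant.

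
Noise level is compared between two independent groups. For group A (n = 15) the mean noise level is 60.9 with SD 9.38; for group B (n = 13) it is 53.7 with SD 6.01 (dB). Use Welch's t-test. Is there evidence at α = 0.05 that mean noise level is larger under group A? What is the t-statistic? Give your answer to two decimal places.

2.45

Let group 1 = group A, group 2 = group B. H0: μ_1 = μ_2; H1: μ_1 > μ_2 (Welch's two-sample t-test, right-tailed).
t = (x̄_1 − x̄_2)/√(s_1²/n_1 + s_2²/n_2) = (60.9 − 53.7)/√(9.38²/15 + 6.01²/13) = 2.45
Welch–Satterthwaite df ≈ 24.10
p-value = P(T ≥ 2.45) ≈ 0.011
Since p ≈ 0.011 < α = 0.05, reject H0; the data support H1.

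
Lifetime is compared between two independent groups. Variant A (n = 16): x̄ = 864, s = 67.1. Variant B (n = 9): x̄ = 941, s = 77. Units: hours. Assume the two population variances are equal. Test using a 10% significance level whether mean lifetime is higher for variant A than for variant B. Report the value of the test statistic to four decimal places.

Let group 1 = variant A, group 2 = variant B. H0: μ_1 = μ_2; H1: μ_1 > μ_2 (two-sample pooled-variance t-test, right-tailed).
s_p² = [(16−1)·67.1² + (9−1)·77²]/(16+9−2) = 4998.62
t = (864 − 941)/√[4998.62·(1/16 + 1/9)] = -2.6138
df = n₁ + n₂ − 2 = 23
p-value = P(T ≥ -2.6138) ≈ 0.9922
Since p ≈ 0.9922 > α = 0.1, fail to reject H0; the data do not provide sufficient evidence against H0.

-2.6138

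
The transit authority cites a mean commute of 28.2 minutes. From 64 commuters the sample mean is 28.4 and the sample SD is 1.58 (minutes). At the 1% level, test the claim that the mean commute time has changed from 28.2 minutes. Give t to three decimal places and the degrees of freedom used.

t = 1.013, df = 63

H0: μ = 28.2; H1: μ ≠ 28.2 (one-sample t-test, two-sided).
t = (x̄ − μ₀)/(s/√n) = (28.4 − 28.2)/(1.58/√64) = 1.013
df = n − 1 = 63
Two-sided p-value ≈ 0.315
Since p ≈ 0.315 > α = 0.01, fail to reject H0; the data do not provide sufficient evidence against H0.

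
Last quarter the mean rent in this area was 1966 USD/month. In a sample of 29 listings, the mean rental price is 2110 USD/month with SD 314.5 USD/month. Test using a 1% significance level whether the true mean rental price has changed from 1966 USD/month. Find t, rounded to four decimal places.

H0: μ = 1966; H1: μ ≠ 1966 (one-sample t-test, two-sided).
t = (x̄ − μ₀)/(s/√n) = (2110 − 1966)/(314.5/√29) = 2.4657
df = n − 1 = 28
Two-sided p-value ≈ 0.0201
Since p ≈ 0.0201 > α = 0.01, fail to reject H0; the evidence is not statistically significant.

2.4657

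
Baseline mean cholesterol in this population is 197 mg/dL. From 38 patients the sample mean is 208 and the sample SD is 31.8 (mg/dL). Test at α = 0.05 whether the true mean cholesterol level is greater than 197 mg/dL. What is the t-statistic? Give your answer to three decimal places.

H0: μ = 197; H1: μ > 197 (one-sample t-test, right-tailed).
t = (x̄ − μ₀)/(s/√n) = (208 − 197)/(31.8/√38) = 2.132
df = n − 1 = 37
p-value = P(T ≥ 2.132) ≈ 0.020
Since p ≈ 0.020 < α = 0.05, reject H0; the data support H1.

2.132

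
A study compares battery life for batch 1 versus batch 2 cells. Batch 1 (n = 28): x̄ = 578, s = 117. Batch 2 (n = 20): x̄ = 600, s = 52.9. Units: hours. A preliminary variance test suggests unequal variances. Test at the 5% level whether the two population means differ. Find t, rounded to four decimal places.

Let group 1 = batch 1, group 2 = batch 2. H0: μ_1 = μ_2; H1: μ_1 ≠ μ_2 (Welch's two-sample t-test, two-sided).
t = (x̄_1 − x̄_2)/√(s_1²/n_1 + s_2²/n_2) = (578 − 600)/√(117²/28 + 52.9²/20) = -0.8773
Welch–Satterthwaite df ≈ 40.01
Two-sided p-value ≈ 0.386
Since p ≈ 0.386 > α = 0.05, fail to reject H0; the evidence is not statistically significant.

-0.8773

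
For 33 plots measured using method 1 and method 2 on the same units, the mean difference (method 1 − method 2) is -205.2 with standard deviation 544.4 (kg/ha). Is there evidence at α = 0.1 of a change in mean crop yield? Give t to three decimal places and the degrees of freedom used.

t = -2.165, df = 32

H0: μ_d = 0; H1: μ_d ≠ 0 (paired t-test on the differences, two-sided).
t = d̄/(s_d/√n) = -205.2/(544.4/√33) = -2.165
df = n − 1 = 32
Two-sided p-value ≈ 0.038
Since p ≈ 0.038 < α = 0.1, reject H0; the data support H1.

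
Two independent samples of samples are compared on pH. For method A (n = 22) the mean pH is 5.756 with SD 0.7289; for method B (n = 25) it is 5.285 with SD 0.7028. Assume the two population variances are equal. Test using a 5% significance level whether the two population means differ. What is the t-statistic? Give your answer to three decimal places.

Let group 1 = method A, group 2 = method B. H0: μ_1 = μ_2; H1: μ_1 ≠ μ_2 (two-sample pooled-variance t-test, two-sided).
s_p² = [(22−1)·0.7289² + (25−1)·0.7028²]/(22+25−2) = 0.511366
t = (5.756 − 5.285)/√[0.511366·(1/22 + 1/25)] = 2.253
df = n₁ + n₂ − 2 = 45
Two-sided p-value ≈ 0.0292
Since p ≈ 0.0292 < α = 0.05, reject H0; the data support H1.

2.253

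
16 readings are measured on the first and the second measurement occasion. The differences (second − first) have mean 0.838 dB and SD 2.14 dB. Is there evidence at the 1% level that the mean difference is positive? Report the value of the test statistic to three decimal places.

1.566

H0: μ_d = 0; H1: μ_d > 0 (paired t-test on the differences, right-tailed).
t = d̄/(s_d/√n) = 0.838/(2.14/√16) = 1.566
df = n − 1 = 15
p-value = P(T ≥ 1.566) ≈ 0.069
Since p ≈ 0.069 > α = 0.01, fail to reject H0; the evidence is not statistically significant.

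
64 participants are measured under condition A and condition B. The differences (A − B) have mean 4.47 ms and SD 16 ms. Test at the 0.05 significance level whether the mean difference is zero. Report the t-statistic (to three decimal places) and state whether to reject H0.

H0: μ_d = 0; H1: μ_d ≠ 0 (paired t-test on the differences, two-sided).
t = d̄/(s_d/√n) = 4.47/(16/√64) = 2.235
df = n − 1 = 63
Two-sided p-value ≈ 0.0290
Since p ≈ 0.0290 < α = 0.05, reject H0; the evidence is statistically significant.

t = 2.235; reject H0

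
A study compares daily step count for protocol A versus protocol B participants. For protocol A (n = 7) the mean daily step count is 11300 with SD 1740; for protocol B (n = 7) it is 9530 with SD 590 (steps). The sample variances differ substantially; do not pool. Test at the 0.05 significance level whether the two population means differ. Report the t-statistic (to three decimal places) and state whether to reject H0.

Let group 1 = protocol A, group 2 = protocol B. H0: μ_1 = μ_2; H1: μ_1 ≠ μ_2 (Welch's two-sample t-test, two-sided).
t = (x̄_1 − x̄_2)/√(s_1²/n_1 + s_2²/n_2) = (11300 − 9530)/√(1740²/7 + 590²/7) = 2.549
Welch–Satterthwaite df ≈ 7.36
Two-sided p-value ≈ 0.037
Since p ≈ 0.037 < α = 0.05, reject H0; the data support H1.

t = 2.549; reject H0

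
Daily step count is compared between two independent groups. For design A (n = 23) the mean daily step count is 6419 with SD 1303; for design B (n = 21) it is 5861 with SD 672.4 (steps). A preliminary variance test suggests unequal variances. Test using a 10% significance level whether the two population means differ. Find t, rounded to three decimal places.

1.807

Let group 1 = design A, group 2 = design B. H0: μ_1 = μ_2; H1: μ_1 ≠ μ_2 (Welch's two-sample t-test, two-sided).
t = (x̄_1 − x̄_2)/√(s_1²/n_1 + s_2²/n_2) = (6419 − 5861)/√(1303²/23 + 672.4²/21) = 1.807
Welch–Satterthwaite df ≈ 33.56
Two-sided p-value ≈ 0.080
Since p ≈ 0.080 < α = 0.1, reject H0; the evidence is statistically significant.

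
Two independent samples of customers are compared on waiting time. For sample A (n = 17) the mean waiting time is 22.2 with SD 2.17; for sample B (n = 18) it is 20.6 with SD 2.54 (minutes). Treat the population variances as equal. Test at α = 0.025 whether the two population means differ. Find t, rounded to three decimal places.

Let group 1 = sample A, group 2 = sample B. H0: μ_1 = μ_2; H1: μ_1 ≠ μ_2 (two-sample pooled-variance t-test, two-sided).
s_p² = [(17−1)·2.17² + (18−1)·2.54²]/(17+18−2) = 5.60665
t = (22.2 − 20.6)/√[5.60665·(1/17 + 1/18)] = 1.998
df = n₁ + n₂ − 2 = 33
Two-sided p-value ≈ 0.054
Since p ≈ 0.054 > α = 0.025, fail to reject H0; the evidence is not statistically significant.

1.998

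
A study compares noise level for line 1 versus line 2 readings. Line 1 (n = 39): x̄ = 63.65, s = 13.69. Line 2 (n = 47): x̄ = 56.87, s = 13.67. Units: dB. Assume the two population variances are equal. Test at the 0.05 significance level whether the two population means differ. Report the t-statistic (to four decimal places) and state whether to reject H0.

t = 2.2883; reject H0

Let group 1 = line 1, group 2 = line 2. H0: μ_1 = μ_2; H1: μ_1 ≠ μ_2 (two-sample pooled-variance t-test, two-sided).
s_p² = [(39−1)·13.69² + (47−1)·13.67²]/(39+47−2) = 187.116
t = (63.65 − 56.87)/√[187.116·(1/39 + 1/47)] = 2.2883
df = n₁ + n₂ − 2 = 84
Two-sided p-value ≈ 0.025
Since p ≈ 0.025 < α = 0.05, reject H0; the data support H1.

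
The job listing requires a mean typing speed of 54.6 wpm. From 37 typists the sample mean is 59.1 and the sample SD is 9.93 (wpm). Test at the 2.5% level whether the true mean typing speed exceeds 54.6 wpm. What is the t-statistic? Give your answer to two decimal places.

2.76

H0: μ = 54.6; H1: μ > 54.6 (one-sample t-test, right-tailed).
t = (x̄ − μ₀)/(s/√n) = (59.1 − 54.6)/(9.93/√37) = 2.76
df = n − 1 = 36
p-value = P(T ≥ 2.76) ≈ 0.005
Since p ≈ 0.005 < α = 0.025, reject H0; the evidence is statistically significant.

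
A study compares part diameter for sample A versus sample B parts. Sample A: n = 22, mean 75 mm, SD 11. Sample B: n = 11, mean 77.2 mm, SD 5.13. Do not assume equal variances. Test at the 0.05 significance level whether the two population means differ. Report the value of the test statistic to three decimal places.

-0.783

Let group 1 = sample A, group 2 = sample B. H0: μ_1 = μ_2; H1: μ_1 ≠ μ_2 (Welch's two-sample t-test, two-sided).
t = (x̄_1 − x̄_2)/√(s_1²/n_1 + s_2²/n_2) = (75 − 77.2)/√(11²/22 + 5.13²/11) = -0.783
Welch–Satterthwaite df ≈ 30.95
Two-sided p-value ≈ 0.4395
Since p ≈ 0.4395 > α = 0.05, fail to reject H0; the evidence is not statistically significant.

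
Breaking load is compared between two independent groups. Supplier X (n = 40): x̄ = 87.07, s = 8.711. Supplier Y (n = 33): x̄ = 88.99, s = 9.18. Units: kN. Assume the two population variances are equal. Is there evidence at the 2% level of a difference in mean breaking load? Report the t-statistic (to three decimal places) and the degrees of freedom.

t = -0.915, df = 71

Let group 1 = supplier X, group 2 = supplier Y. H0: μ_1 = μ_2; H1: μ_1 ≠ μ_2 (two-sample pooled-variance t-test, two-sided).
s_p² = [(40−1)·8.711² + (33−1)·9.18²]/(40+33−2) = 79.6633
t = (87.07 − 88.99)/√[79.6633·(1/40 + 1/33)] = -0.915
df = n₁ + n₂ − 2 = 71
Two-sided p-value ≈ 0.3634
Since p ≈ 0.3634 > α = 0.02, fail to reject H0; the data do not provide sufficient evidence against H0.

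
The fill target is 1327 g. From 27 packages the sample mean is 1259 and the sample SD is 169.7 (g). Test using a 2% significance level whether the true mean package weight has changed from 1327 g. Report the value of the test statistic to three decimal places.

H0: μ = 1327; H1: μ ≠ 1327 (one-sample t-test, two-sided).
t = (x̄ − μ₀)/(s/√n) = (1259 − 1327)/(169.7/√27) = -2.082
df = n − 1 = 26
Two-sided p-value ≈ 0.0473
Since p ≈ 0.0473 > α = 0.02, fail to reject H0; the evidence is not statistically significant.

-2.082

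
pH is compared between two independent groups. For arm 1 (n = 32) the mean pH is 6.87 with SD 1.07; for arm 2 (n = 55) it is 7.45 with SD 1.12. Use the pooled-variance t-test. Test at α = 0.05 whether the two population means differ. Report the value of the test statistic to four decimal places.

Let group 1 = arm 1, group 2 = arm 2. H0: μ_1 = μ_2; H1: μ_1 ≠ μ_2 (two-sample pooled-variance t-test, two-sided).
s_p² = [(32−1)·1.07² + (55−1)·1.12²]/(32+55−2) = 1.21446
t = (6.87 − 7.45)/√[1.21446·(1/32 + 1/55)] = -2.3672
df = n₁ + n₂ − 2 = 85
Two-sided p-value ≈ 0.0202
Since p ≈ 0.0202 < α = 0.05, reject H0; the evidence is statistically significant.

-2.3672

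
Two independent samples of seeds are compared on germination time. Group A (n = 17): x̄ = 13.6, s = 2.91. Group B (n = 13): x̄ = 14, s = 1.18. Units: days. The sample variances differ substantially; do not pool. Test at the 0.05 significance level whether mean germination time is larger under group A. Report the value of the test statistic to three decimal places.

Let group 1 = group A, group 2 = group B. H0: μ_1 = μ_2; H1: μ_1 > μ_2 (Welch's two-sample t-test, right-tailed).
t = (x̄_1 − x̄_2)/√(s_1²/n_1 + s_2²/n_2) = (13.6 − 14)/√(2.91²/17 + 1.18²/13) = -0.514
Welch–Satterthwaite df ≈ 22.25
p-value = P(T ≥ -0.514) ≈ 0.694
Since p ≈ 0.694 > α = 0.05, fail to reject H0; the evidence is not statistically significant.

-0.514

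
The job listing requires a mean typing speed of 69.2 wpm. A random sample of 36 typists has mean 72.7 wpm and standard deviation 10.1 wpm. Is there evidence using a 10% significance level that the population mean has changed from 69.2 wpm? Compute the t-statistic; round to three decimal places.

H0: μ = 69.2; H1: μ ≠ 69.2 (one-sample t-test, two-sided).
t = (x̄ − μ₀)/(s/√n) = (72.7 − 69.2)/(10.1/√36) = 2.079
df = n − 1 = 35
Two-sided p-value ≈ 0.0450
Since p ≈ 0.0450 < α = 0.1, reject H0; the evidence is statistically significant.

2.079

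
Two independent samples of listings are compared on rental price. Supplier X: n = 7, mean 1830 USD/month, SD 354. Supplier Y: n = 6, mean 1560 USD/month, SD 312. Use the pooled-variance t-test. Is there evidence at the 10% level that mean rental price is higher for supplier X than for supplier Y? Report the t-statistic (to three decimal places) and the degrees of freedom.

Let group 1 = supplier X, group 2 = supplier Y. H0: μ_1 = μ_2; H1: μ_1 > μ_2 (two-sample pooled-variance t-test, right-tailed).
s_p² = [(7−1)·354² + (6−1)·312²]/(7+6−2) = 112601
t = (1830 − 1560)/√[112601·(1/7 + 1/6)] = 1.446
df = n₁ + n₂ − 2 = 11
p-value = P(T ≥ 1.446) ≈ 0.088
Since p ≈ 0.088 < α = 0.1, reject H0; the evidence is statistically significant.

t = 1.446, df = 11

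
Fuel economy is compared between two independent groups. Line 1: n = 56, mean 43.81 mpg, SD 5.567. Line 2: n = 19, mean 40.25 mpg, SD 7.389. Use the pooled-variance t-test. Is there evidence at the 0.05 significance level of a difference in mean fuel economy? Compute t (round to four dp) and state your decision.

Let group 1 = line 1, group 2 = line 2. H0: μ_1 = μ_2; H1: μ_1 ≠ μ_2 (two-sample pooled-variance t-test, two-sided).
s_p² = [(56−1)·5.567² + (19−1)·7.389²]/(56+19−2) = 36.8121
t = (43.81 − 40.25)/√[36.8121·(1/56 + 1/19)] = 2.2100
df = n₁ + n₂ − 2 = 73
Two-sided p-value ≈ 0.0302
Since p ≈ 0.0302 < α = 0.05, reject H0; the data support H1.

t = 2.2100; reject H0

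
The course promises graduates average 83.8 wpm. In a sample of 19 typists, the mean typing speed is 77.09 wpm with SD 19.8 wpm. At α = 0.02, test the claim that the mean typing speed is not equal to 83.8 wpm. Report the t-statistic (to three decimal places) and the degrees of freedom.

H0: μ = 83.8; H1: μ ≠ 83.8 (one-sample t-test, two-sided).
t = (x̄ − μ₀)/(s/√n) = (77.09 − 83.8)/(19.8/√19) = -1.477
df = n − 1 = 18
Two-sided p-value ≈ 0.157
Since p ≈ 0.157 > α = 0.02, fail to reject H0; the evidence is not statistically significant.

t = -1.477, df = 18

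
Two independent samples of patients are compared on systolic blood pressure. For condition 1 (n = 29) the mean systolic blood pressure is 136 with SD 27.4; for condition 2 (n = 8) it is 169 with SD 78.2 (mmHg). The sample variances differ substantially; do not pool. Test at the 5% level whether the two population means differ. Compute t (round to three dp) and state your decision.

t = -1.174; fail to reject H0

Let group 1 = condition 1, group 2 = condition 2. H0: μ_1 = μ_2; H1: μ_1 ≠ μ_2 (Welch's two-sample t-test, two-sided).
t = (x̄_1 − x̄_2)/√(s_1²/n_1 + s_2²/n_2) = (136 − 169)/√(27.4²/29 + 78.2²/8) = -1.174
Welch–Satterthwaite df ≈ 7.48
Two-sided p-value ≈ 0.2765
Since p ≈ 0.2765 > α = 0.05, fail to reject H0; the data do not provide sufficient evidence against H0.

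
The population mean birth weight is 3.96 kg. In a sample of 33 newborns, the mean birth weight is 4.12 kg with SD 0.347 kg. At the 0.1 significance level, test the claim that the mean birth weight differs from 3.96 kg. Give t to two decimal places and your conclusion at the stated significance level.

t = 2.65; reject H0

H0: μ = 3.96; H1: μ ≠ 3.96 (one-sample t-test, two-sided).
t = (x̄ − μ₀)/(s/√n) = (4.12 − 3.96)/(0.347/√33) = 2.65
df = n − 1 = 32
Two-sided p-value ≈ 0.0124
Since p ≈ 0.0124 < α = 0.1, reject H0; the data support H1.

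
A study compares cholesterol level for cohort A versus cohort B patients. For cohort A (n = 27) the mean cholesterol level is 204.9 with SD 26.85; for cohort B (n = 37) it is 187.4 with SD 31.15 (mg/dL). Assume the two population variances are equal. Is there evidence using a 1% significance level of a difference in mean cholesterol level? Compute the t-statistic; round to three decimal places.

Let group 1 = cohort A, group 2 = cohort B. H0: μ_1 = μ_2; H1: μ_1 ≠ μ_2 (two-sample pooled-variance t-test, two-sided).
s_p² = [(27−1)·26.85² + (37−1)·31.15²]/(27+37−2) = 865.735
t = (204.9 − 187.4)/√[865.735·(1/27 + 1/37)] = 2.350
df = n₁ + n₂ − 2 = 62
Two-sided p-value ≈ 0.022
Since p ≈ 0.022 > α = 0.01, fail to reject H0; the evidence is not statistically significant.

2.350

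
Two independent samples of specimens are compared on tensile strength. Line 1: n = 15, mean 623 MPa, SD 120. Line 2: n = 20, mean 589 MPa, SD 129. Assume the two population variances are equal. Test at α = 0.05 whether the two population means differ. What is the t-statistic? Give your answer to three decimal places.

0.795

Let group 1 = line 1, group 2 = line 2. H0: μ_1 = μ_2; H1: μ_1 ≠ μ_2 (two-sample pooled-variance t-test, two-sided).
s_p² = [(15−1)·120² + (20−1)·129²]/(15+20−2) = 15690.3
t = (623 − 589)/√[15690.3·(1/15 + 1/20)] = 0.795
df = n₁ + n₂ − 2 = 33
Two-sided p-value ≈ 0.432
Since p ≈ 0.432 > α = 0.05, fail to reject H0; the evidence is not statistically significant.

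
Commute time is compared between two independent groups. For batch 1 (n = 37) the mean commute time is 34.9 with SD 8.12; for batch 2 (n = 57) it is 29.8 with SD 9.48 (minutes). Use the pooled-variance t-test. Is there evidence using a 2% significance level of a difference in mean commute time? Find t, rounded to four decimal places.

Let group 1 = batch 1, group 2 = batch 2. H0: μ_1 = μ_2; H1: μ_1 ≠ μ_2 (two-sample pooled-variance t-test, two-sided).
s_p² = [(37−1)·8.12² + (57−1)·9.48²]/(37+57−2) = 80.5041
t = (34.9 − 29.8)/√[80.5041·(1/37 + 1/57)] = 2.6924
df = n₁ + n₂ − 2 = 92
Two-sided p-value ≈ 0.0084
Since p ≈ 0.0084 < α = 0.02, reject H0; the evidence is statistically significant.

2.6924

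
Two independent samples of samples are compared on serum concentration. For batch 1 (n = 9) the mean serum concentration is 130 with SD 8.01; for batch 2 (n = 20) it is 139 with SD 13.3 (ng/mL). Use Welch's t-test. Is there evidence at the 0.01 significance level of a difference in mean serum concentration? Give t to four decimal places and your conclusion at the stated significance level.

t = -2.2519; fail to reject H0

Let group 1 = batch 1, group 2 = batch 2. H0: μ_1 = μ_2; H1: μ_1 ≠ μ_2 (Welch's two-sample t-test, two-sided).
t = (x̄_1 − x̄_2)/√(s_1²/n_1 + s_2²/n_2) = (130 − 139)/√(8.01²/9 + 13.3²/20) = -2.2519
Welch–Satterthwaite df ≈ 24.37
Two-sided p-value ≈ 0.034
Since p ≈ 0.034 > α = 0.01, fail to reject H0; the evidence is not statistically significant.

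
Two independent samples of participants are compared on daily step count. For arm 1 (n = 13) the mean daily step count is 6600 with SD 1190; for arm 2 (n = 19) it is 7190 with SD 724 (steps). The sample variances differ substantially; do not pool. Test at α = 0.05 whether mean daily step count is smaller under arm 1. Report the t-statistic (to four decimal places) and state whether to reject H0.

Let group 1 = arm 1, group 2 = arm 2. H0: μ_1 = μ_2; H1: μ_1 < μ_2 (Welch's two-sample t-test, left-tailed).
t = (x̄_1 − x̄_2)/√(s_1²/n_1 + s_2²/n_2) = (6600 − 7190)/√(1190²/13 + 724²/19) = -1.5968
Welch–Satterthwaite df ≈ 18.08
p-value = P(T ≤ -1.5968) ≈ 0.064
Since p ≈ 0.064 > α = 0.05, fail to reject H0; the evidence is not statistically significant.

t = -1.5968; fail to reject H0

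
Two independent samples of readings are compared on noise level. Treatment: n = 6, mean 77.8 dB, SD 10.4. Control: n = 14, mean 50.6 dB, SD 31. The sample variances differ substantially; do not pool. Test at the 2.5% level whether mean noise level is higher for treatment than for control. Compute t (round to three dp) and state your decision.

Let group 1 = treatment, group 2 = control. H0: μ_1 = μ_2; H1: μ_1 > μ_2 (Welch's two-sample t-test, right-tailed).
t = (x̄_1 − x̄_2)/√(s_1²/n_1 + s_2²/n_2) = (77.8 − 50.6)/√(10.4²/6 + 31²/14) = 2.922
Welch–Satterthwaite df ≈ 17.57
p-value = P(T ≥ 2.922) ≈ 0.005
Since p ≈ 0.005 < α = 0.025, reject H0; the data support H1.

t = 2.922; reject H0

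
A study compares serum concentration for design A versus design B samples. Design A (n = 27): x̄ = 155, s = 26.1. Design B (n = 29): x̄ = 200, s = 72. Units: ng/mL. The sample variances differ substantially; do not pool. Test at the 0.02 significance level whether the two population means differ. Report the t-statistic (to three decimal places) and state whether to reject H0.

t = -3.151; reject H0

Let group 1 = design A, group 2 = design B. H0: μ_1 = μ_2; H1: μ_1 ≠ μ_2 (Welch's two-sample t-test, two-sided).
t = (x̄_1 − x̄_2)/√(s_1²/n_1 + s_2²/n_2) = (155 − 200)/√(26.1²/27 + 72²/29) = -3.151
Welch–Satterthwaite df ≈ 35.70
Two-sided p-value ≈ 0.003
Since p ≈ 0.003 < α = 0.02, reject H0; the evidence is statistically significant.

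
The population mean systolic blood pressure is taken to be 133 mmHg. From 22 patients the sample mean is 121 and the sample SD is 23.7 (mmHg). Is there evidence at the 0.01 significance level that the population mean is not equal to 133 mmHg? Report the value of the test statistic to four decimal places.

-2.3749

H0: μ = 133; H1: μ ≠ 133 (one-sample t-test, two-sided).
t = (x̄ − μ₀)/(s/√n) = (121 − 133)/(23.7/√22) = -2.3749
df = n − 1 = 21
Two-sided p-value ≈ 0.0272
Since p ≈ 0.0272 > α = 0.01, fail to reject H0; the data do not provide sufficient evidence against H0.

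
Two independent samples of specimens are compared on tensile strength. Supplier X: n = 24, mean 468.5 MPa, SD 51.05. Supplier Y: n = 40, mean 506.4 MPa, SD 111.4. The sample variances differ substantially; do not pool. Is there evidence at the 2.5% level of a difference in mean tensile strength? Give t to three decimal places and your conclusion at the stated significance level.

t = -1.852; fail to reject H0

Let group 1 = supplier X, group 2 = supplier Y. H0: μ_1 = μ_2; H1: μ_1 ≠ μ_2 (Welch's two-sample t-test, two-sided).
t = (x̄_1 − x̄_2)/√(s_1²/n_1 + s_2²/n_2) = (468.5 − 506.4)/√(51.05²/24 + 111.4²/40) = -1.852
Welch–Satterthwaite df ≈ 58.85
Two-sided p-value ≈ 0.069
Since p ≈ 0.069 > α = 0.025, fail to reject H0; the evidence is not statistically significant.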